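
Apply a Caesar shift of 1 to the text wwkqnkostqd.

w(22): 22+1=23 → x
w(22): 22+1=23 → x
k(10): 10+1=11 → l
q(16): 16+1=17 → r
n(13): 13+1=14 → o
k(10): 10+1=11 → l
o(14): 14+1=15 → p
s(18): 18+1=19 → t
t(19): 19+1=20 → u
q(16): 16+1=17 → r
d(3): 3+1=4 → e

xxlrolpture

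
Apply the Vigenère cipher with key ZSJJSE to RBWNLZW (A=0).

QTFWDDV

Repeat the key across the message: ZSJJSEZ
R(17)+Z(25): 42≡16 → Q
B(1)+S(18): 19 → T
W(22)+J(9): 31≡5 → F
N(13)+J(9): 22 → W
L(11)+S(18): 29≡3 → D
Z(25)+E(4): 29≡3 → D
W(22)+Z(25): 47≡21 → V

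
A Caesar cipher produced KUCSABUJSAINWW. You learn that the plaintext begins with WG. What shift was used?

14

From the crib: K(10)−W(22)=-12≡14, so the shift is 14.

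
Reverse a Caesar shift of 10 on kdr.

ath

k(10): 10−10=0 → a
d(3): 3−10=-7≡19 → t
r(17): 17−10=7 → h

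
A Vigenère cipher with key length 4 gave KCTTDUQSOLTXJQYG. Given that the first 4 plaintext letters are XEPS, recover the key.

NYEB

Subtract each crib letter from the matching ciphertext letter (mod 26):
K(10)−X(23)=-13≡13 → N
C(2)−E(4)=-2≡24 → Y
T(19)−P(15)=4 → E
T(19)−S(18)=1 → B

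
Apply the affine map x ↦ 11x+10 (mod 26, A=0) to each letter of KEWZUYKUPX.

QCSZWOQWTD

K(10): 11·10+10=120≡16 → Q
E(4): 11·4+10=54≡2 → C
W(22): 11·22+10=252≡18 → S
Z(25): 11·25+10=285≡25 → Z
U(20): 11·20+10=230≡22 → W
Y(24): 11·24+10=274≡14 → O
K(10): 11·10+10=120≡16 → Q
U(20): 11·20+10=230≡22 → W
P(15): 11·15+10=175≡19 → T
X(23): 11·23+10=263≡3 → D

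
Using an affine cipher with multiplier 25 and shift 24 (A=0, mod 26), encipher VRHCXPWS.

V(21): 25·21+24=549≡3 → D
R(17): 25·17+24=449≡7 → H
H(7): 25·7+24=199≡17 → R
C(2): 25·2+24=74≡22 → W
X(23): 25·23+24=599≡1 → B
P(15): 25·15+24=399≡9 → J
W(22): 25·22+24=574≡2 → C
S(18): 25·18+24=474≡6 → G

DHRWBJCG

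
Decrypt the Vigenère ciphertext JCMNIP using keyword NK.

WSZDVF

Repeat the key across the ciphertext: NKNKNK
J(9)−N(13): -4≡22 → W
C(2)−K(10): -8≡18 → S
M(12)−N(13): -1≡25 → Z
N(13)−K(10): 3 → D
I(8)−N(13): -5≡21 → V
P(15)−K(10): 5 → F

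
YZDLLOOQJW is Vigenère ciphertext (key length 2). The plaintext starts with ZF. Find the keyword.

Subtract each crib letter from the matching ciphertext letter (mod 26):
Y(24)−Z(25)=-1≡25 → Z
Z(25)−F(5)=20 → U

ZU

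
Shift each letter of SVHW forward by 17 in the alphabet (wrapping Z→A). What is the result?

S(18): 18+17=35≡9 → J
V(21): 21+17=38≡12 → M
H(7): 7+17=24 → Y
W(22): 22+17=39≡13 → N

JMYN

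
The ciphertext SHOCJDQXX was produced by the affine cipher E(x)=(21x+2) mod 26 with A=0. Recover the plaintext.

The inverse of 21 mod 26 is 5, since 21·5=105≡1. Apply D(y)=5·(y−2) mod 26:
S(18): 5·(18−2)=80≡2 → C
H(7): 5·(7−2)=25 → Z
O(14): 5·(14−2)=60≡8 → I
C(2): 5·(2−2)=0 → A
J(9): 5·(9−2)=35≡9 → J
D(3): 5·(3−2)=5 → F
Q(16): 5·(16−2)=70≡18 → S
X(23): 5·(23−2)=105≡1 → B
X(23): 5·(23−2)=105≡1 → B

CZIAJFSBB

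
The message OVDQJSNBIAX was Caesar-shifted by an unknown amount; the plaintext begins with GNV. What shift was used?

From the crib: O(14)−G(6)=8, so the shift is 8.

8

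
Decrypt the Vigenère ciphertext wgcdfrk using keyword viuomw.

byiptvp

Repeat the key across the ciphertext: viuomwv
w(22)−v(21): 1 → b
g(6)−i(8): -2≡24 → y
c(2)−u(20): -18≡8 → i
d(3)−o(14): -11≡15 → p
f(5)−m(12): -7≡19 → t
r(17)−w(22): -5≡21 → v
k(10)−v(21): -11≡15 → p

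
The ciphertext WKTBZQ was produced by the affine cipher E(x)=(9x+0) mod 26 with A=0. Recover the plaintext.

The inverse of 9 mod 26 is 3, since 9·3=27≡1. Apply D(y)=3·(y−0) mod 26:
W(22): 3·(22−0)=66≡14 → O
K(10): 3·(10−0)=30≡4 → E
T(19): 3·(19−0)=57≡5 → F
B(1): 3·(1−0)=3 → D
Z(25): 3·(25−0)=75≡23 → X
Q(16): 3·(16−0)=48≡22 → W

OEFDXW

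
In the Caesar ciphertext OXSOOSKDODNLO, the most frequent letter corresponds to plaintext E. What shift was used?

The most frequent ciphertext letter is O (appears 5 times).
O is position 14; E is position 4.
Shift = 10.

10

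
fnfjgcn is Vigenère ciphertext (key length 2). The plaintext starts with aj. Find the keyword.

fe

Subtract each crib letter from the matching ciphertext letter (mod 26):
f(5)−a(0)=5 → f
n(13)−j(9)=4 → e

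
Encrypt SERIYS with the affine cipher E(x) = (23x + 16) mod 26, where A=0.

S(18): 23·18+16=430≡14 → O
E(4): 23·4+16=108≡4 → E
R(17): 23·17+16=407≡17 → R
I(8): 23·8+16=200≡18 → S
Y(24): 23·24+16=568≡22 → W
S(18): 23·18+16=430≡14 → O

OERSWO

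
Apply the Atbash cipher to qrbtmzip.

q(16) → j(9)
r(17) → i(8)
b(1) → y(24)
t(19) → g(6)
m(12) → n(13)
z(25) → a(0)
i(8) → r(17)
p(15) → k(10)

jiygnark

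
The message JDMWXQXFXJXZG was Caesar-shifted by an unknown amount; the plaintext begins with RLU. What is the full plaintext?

RLUEFYFNFRFHO

From the crib: J(9)−R(17)=-8≡18, so the shift is 18.
Subtract 18 from each ciphertext letter:
J(9): 9−18=-9≡17 → R
D(3): 3−18=-15≡11 → L
M(12): 12−18=-6≡20 → U
W(22): 22−18=4 → E
X(23): 23−18=5 → F
Q(16): 16−18=-2≡24 → Y
X(23): 23−18=5 → F
F(5): 5−18=-13≡13 → N
X(23): 23−18=5 → F
J(9): 9−18=-9≡17 → R
X(23): 23−18=5 → F
Z(25): 25−18=7 → H
G(6): 6−18=-12≡14 → O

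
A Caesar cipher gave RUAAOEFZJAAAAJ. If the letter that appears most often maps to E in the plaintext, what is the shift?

The most frequent ciphertext letter is A (appears 6 times).
A is position 0; E is position 4.
Shift = -4≡22.

22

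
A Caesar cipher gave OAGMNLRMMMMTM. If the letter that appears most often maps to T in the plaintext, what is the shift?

19

The most frequent ciphertext letter is M (appears 6 times).
M is position 12; T is position 19.
Shift = -7≡19.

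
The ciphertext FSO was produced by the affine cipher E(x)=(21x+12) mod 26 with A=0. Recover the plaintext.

The inverse of 21 mod 26 is 5, since 21·5=105≡1. Apply D(y)=5·(y−12) mod 26:
F(5): 5·(5−12)=-35≡17 → R
S(18): 5·(18−12)=30≡4 → E
O(14): 5·(14−12)=10 → K

REK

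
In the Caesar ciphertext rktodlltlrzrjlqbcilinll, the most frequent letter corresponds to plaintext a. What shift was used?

11

The most frequent ciphertext letter is l (appears 7 times).
l is position 11; a is position 0.
Shift = 11.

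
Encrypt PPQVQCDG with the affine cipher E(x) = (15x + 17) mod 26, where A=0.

IIXUXVKD

P(15): 15·15+17=242≡8 → I
P(15): 15·15+17=242≡8 → I
Q(16): 15·16+17=257≡23 → X
V(21): 15·21+17=332≡20 → U
Q(16): 15·16+17=257≡23 → X
C(2): 15·2+17=47≡21 → V
D(3): 15·3+17=62≡10 → K
G(6): 15·6+17=107≡3 → D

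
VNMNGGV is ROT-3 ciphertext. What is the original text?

V(21): 21−3=18 → S
N(13): 13−3=10 → K
M(12): 12−3=9 → J
N(13): 13−3=10 → K
G(6): 6−3=3 → D
G(6): 6−3=3 → D
V(21): 21−3=18 → S

SKJKDDS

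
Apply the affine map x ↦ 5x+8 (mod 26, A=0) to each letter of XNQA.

X(23): 5·23+8=123≡19 → T
N(13): 5·13+8=73≡21 → V
Q(16): 5·16+8=88≡10 → K
A(0): 5·0+8=8 → I

TVKI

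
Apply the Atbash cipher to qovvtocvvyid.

q(16) → j(9)
o(14) → l(11)
v(21) → e(4)
v(21) → e(4)
t(19) → g(6)
o(14) → l(11)
c(2) → x(23)
v(21) → e(4)
v(21) → e(4)
y(24) → b(1)
i(8) → r(17)
d(3) → w(22)

jleeglxeebrw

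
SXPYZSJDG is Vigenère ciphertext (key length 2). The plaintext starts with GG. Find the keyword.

MR

Subtract each crib letter from the matching ciphertext letter (mod 26):
S(18)−G(6)=12 → M
X(23)−G(6)=17 → R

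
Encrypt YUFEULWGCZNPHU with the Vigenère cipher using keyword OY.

MSTCIJKEQXBNVS

Repeat the key across the message: OYOYOYOYOYOYOY
Y(24)+O(14): 38≡12 → M
U(20)+Y(24): 44≡18 → S
F(5)+O(14): 19 → T
E(4)+Y(24): 28≡2 → C
U(20)+O(14): 34≡8 → I
L(11)+Y(24): 35≡9 → J
W(22)+O(14): 36≡10 → K
G(6)+Y(24): 30≡4 → E
C(2)+O(14): 16 → Q
Z(25)+Y(24): 49≡23 → X
N(13)+O(14): 27≡1 → B
P(15)+Y(24): 39≡13 → N
H(7)+O(14): 21 → V
U(20)+Y(24): 44≡18 → S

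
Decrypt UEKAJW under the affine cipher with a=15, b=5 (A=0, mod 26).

The inverse of 15 mod 26 is 7, since 15·7=105≡1. Apply D(y)=7·(y−5) mod 26:
U(20): 7·(20−5)=105≡1 → B
E(4): 7·(4−5)=-7≡19 → T
K(10): 7·(10−5)=35≡9 → J
A(0): 7·(0−5)=-35≡17 → R
J(9): 7·(9−5)=28≡2 → C
W(22): 7·(22−5)=119≡15 → P

BTJRCP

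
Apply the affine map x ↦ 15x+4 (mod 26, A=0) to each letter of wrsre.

wzozm

w(22): 15·22+4=334≡22 → w
r(17): 15·17+4=259≡25 → z
s(18): 15·18+4=274≡14 → o
r(17): 15·17+4=259≡25 → z
e(4): 15·4+4=64≡12 → m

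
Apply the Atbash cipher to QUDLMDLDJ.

JFWONWOWQ

Q(16) → J(9)
U(20) → F(5)
D(3) → W(22)
L(11) → O(14)
M(12) → N(13)
D(3) → W(22)
L(11) → O(14)
D(3) → W(22)
J(9) → Q(16)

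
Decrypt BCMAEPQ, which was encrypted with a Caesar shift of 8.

TUESWHI

B(1): 1−8=-7≡19 → T
C(2): 2−8=-6≡20 → U
M(12): 12−8=4 → E
A(0): 0−8=-8≡18 → S
E(4): 4−8=-4≡22 → W
P(15): 15−8=7 → H
Q(16): 16−8=8 → I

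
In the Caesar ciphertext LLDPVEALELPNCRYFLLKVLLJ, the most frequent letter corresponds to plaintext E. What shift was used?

The most frequent ciphertext letter is L (appears 8 times).
L is position 11; E is position 4.
Shift = 7.

7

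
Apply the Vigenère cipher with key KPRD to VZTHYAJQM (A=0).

FOKKIPATW

Repeat the key across the message: KPRDKPRDK
V(21)+K(10): 31≡5 → F
Z(25)+P(15): 40≡14 → O
T(19)+R(17): 36≡10 → K
H(7)+D(3): 10 → K
Y(24)+K(10): 34≡8 → I
A(0)+P(15): 15 → P
J(9)+R(17): 26≡0 → A
Q(16)+D(3): 19 → T
M(12)+K(10): 22 → W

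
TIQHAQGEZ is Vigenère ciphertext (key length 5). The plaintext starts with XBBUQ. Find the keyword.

Subtract each crib letter from the matching ciphertext letter (mod 26):
T(19)−X(23)=-4≡22 → W
I(8)−B(1)=7 → H
Q(16)−B(1)=15 → P
H(7)−U(20)=-13≡13 → N
A(0)−Q(16)=-16≡10 → K

WHPNK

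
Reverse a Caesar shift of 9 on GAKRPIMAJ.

XRBIGZDRA

G(6): 6−9=-3≡23 → X
A(0): 0−9=-9≡17 → R
K(10): 10−9=1 → B
R(17): 17−9=8 → I
P(15): 15−9=6 → G
I(8): 8−9=-1≡25 → Z
M(12): 12−9=3 → D
A(0): 0−9=-9≡17 → R
J(9): 9−9=0 → A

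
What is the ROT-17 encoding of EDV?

VUM

E(4): 4+17=21 → V
D(3): 3+17=20 → U
V(21): 21+17=38≡12 → M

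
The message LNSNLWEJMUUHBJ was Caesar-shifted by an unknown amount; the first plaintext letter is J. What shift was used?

2

From the crib: L(11)−J(9)=2, so the shift is 2.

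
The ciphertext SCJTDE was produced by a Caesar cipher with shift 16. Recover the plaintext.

CMTDNO

S(18): 18−16=2 → C
C(2): 2−16=-14≡12 → M
J(9): 9−16=-7≡19 → T
T(19): 19−16=3 → D
D(3): 3−16=-13≡13 → N
E(4): 4−16=-12≡14 → O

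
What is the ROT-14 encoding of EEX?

E(4): 4+14=18 → S
E(4): 4+14=18 → S
X(23): 23+14=37≡11 → L

SSL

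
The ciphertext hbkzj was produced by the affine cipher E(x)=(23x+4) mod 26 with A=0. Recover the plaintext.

The inverse of 23 mod 26 is 17, since 23·17=391≡1. Apply D(y)=17·(y−4) mod 26:
h(7): 17·(7−4)=51≡25 → z
b(1): 17·(1−4)=-51≡1 → b
k(10): 17·(10−4)=102≡24 → y
z(25): 17·(25−4)=357≡19 → t
j(9): 17·(9−4)=85≡7 → h

zbyth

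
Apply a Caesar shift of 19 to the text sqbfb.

ljuyu

s(18): 18+19=37≡11 → l
q(16): 16+19=35≡9 → j
b(1): 1+19=20 → u
f(5): 5+19=24 → y
b(1): 1+19=20 → u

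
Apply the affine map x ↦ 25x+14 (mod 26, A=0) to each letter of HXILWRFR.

HRGDSXJX

H(7): 25·7+14=189≡7 → H
X(23): 25·23+14=589≡17 → R
I(8): 25·8+14=214≡6 → G
L(11): 25·11+14=289≡3 → D
W(22): 25·22+14=564≡18 → S
R(17): 25·17+14=439≡23 → X
F(5): 25·5+14=139≡9 → J
R(17): 25·17+14=439≡23 → X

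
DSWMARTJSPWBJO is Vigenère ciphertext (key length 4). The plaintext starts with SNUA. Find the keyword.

Subtract each crib letter from the matching ciphertext letter (mod 26):
D(3)−S(18)=-15≡11 → L
S(18)−N(13)=5 → F
W(22)−U(20)=2 → C
M(12)−A(0)=12 → M

LFCM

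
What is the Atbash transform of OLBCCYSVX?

O(14) → L(11)
L(11) → O(14)
B(1) → Y(24)
C(2) → X(23)
C(2) → X(23)
Y(24) → B(1)
S(18) → H(7)
V(21) → E(4)
X(23) → C(2)

LOYXXBHEC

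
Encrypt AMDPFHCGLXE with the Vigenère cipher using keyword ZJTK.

Repeat the key across the message: ZJTKZJTKZJT
A(0)+Z(25): 25 → Z
M(12)+J(9): 21 → V
D(3)+T(19): 22 → W
P(15)+K(10): 25 → Z
F(5)+Z(25): 30≡4 → E
H(7)+J(9): 16 → Q
C(2)+T(19): 21 → V
G(6)+K(10): 16 → Q
L(11)+Z(25): 36≡10 → K
X(23)+J(9): 32≡6 → G
E(4)+T(19): 23 → X

ZVWZEQVQKGX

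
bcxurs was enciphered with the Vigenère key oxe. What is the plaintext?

nftguo

Repeat the key across the ciphertext: oxeoxe
b(1)−o(14): -13≡13 → n
c(2)−x(23): -21≡5 → f
x(23)−e(4): 19 → t
u(20)−o(14): 6 → g
r(17)−x(23): -6≡20 → u
s(18)−e(4): 14 → o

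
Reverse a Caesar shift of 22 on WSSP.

W(22): 22−22=0 → A
S(18): 18−22=-4≡22 → W
S(18): 18−22=-4≡22 → W
P(15): 15−22=-7≡19 → T

AWWT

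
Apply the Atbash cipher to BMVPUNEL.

B(1) → Y(24)
M(12) → N(13)
V(21) → E(4)
P(15) → K(10)
U(20) → F(5)
N(13) → M(12)
E(4) → V(21)
L(11) → O(14)

YNEKFMVO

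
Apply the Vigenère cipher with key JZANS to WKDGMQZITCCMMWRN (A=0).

Repeat the key across the message: JZANSJZANSJZANSJ
W(22)+J(9): 31≡5 → F
K(10)+Z(25): 35≡9 → J
D(3)+A(0): 3 → D
G(6)+N(13): 19 → T
M(12)+S(18): 30≡4 → E
Q(16)+J(9): 25 → Z
Z(25)+Z(25): 50≡24 → Y
I(8)+A(0): 8 → I
T(19)+N(13): 32≡6 → G
C(2)+S(18): 20 → U
C(2)+J(9): 11 → L
M(12)+Z(25): 37≡11 → L
M(12)+A(0): 12 → M
W(22)+N(13): 35≡9 → J
R(17)+S(18): 35≡9 → J
N(13)+J(9): 22 → W

FJDTEZYIGULLMJJW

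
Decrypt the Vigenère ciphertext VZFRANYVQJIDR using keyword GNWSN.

Repeat the key across the ciphertext: GNWSNGNWSNGNW
V(21)−G(6): 15 → P
Z(25)−N(13): 12 → M
F(5)−W(22): -17≡9 → J
R(17)−S(18): -1≡25 → Z
A(0)−N(13): -13≡13 → N
N(13)−G(6): 7 → H
Y(24)−N(13): 11 → L
V(21)−W(22): -1≡25 → Z
Q(16)−S(18): -2≡24 → Y
J(9)−N(13): -4≡22 → W
I(8)−G(6): 2 → C
D(3)−N(13): -10≡16 → Q
R(17)−W(22): -5≡21 → V

PMJZNHLZYWCQV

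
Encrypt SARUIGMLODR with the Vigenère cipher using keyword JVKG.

BVBARBWRXYB

Repeat the key across the message: JVKGJVKGJVK
S(18)+J(9): 27≡1 → B
A(0)+V(21): 21 → V
R(17)+K(10): 27≡1 → B
U(20)+G(6): 26≡0 → A
I(8)+J(9): 17 → R
G(6)+V(21): 27≡1 → B
M(12)+K(10): 22 → W
L(11)+G(6): 17 → R
O(14)+J(9): 23 → X
D(3)+V(21): 24 → Y
R(17)+K(10): 27≡1 → B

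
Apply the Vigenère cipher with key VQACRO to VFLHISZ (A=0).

Repeat the key across the message: VQACROV
V(21)+V(21): 42≡16 → Q
F(5)+Q(16): 21 → V
L(11)+A(0): 11 → L
H(7)+C(2): 9 → J
I(8)+R(17): 25 → Z
S(18)+O(14): 32≡6 → G
Z(25)+V(21): 46≡20 → U

QVLJZGU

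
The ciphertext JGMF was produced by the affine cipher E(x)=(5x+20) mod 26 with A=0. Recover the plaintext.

DSOX

The inverse of 5 mod 26 is 21, since 5·21=105≡1. Apply D(y)=21·(y−20) mod 26:
J(9): 21·(9−20)=-231≡3 → D
G(6): 21·(6−20)=-294≡18 → S
M(12): 21·(12−20)=-168≡14 → O
F(5): 21·(5−20)=-315≡23 → X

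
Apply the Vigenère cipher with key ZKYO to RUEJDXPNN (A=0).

QECXCHNBM

Repeat the key across the message: ZKYOZKYOZ
R(17)+Z(25): 42≡16 → Q
U(20)+K(10): 30≡4 → E
E(4)+Y(24): 28≡2 → C
J(9)+O(14): 23 → X
D(3)+Z(25): 28≡2 → C
X(23)+K(10): 33≡7 → H
P(15)+Y(24): 39≡13 → N
N(13)+O(14): 27≡1 → B
N(13)+Z(25): 38≡12 → M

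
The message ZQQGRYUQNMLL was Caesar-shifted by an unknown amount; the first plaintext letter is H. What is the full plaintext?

From the crib: Z(25)−H(7)=18, so the shift is 18.
Subtract 18 from each ciphertext letter:
Z(25): 25−18=7 → H
Q(16): 16−18=-2≡24 → Y
Q(16): 16−18=-2≡24 → Y
G(6): 6−18=-12≡14 → O
R(17): 17−18=-1≡25 → Z
Y(24): 24−18=6 → G
U(20): 20−18=2 → C
Q(16): 16−18=-2≡24 → Y
N(13): 13−18=-5≡21 → V
M(12): 12−18=-6≡20 → U
L(11): 11−18=-7≡19 → T
L(11): 11−18=-7≡19 → T

HYYOZGCYVUTT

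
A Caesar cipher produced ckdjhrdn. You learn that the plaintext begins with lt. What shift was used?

17

From the crib: c(2)−l(11)=-9≡17, so the shift is 17.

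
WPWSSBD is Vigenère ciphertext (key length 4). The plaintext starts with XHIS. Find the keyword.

ZIOA

Subtract each crib letter from the matching ciphertext letter (mod 26):
W(22)−X(23)=-1≡25 → Z
P(15)−H(7)=8 → I
W(22)−I(8)=14 → O
S(18)−S(18)=0 → A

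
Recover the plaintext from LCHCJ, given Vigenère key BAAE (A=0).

Repeat the key across the ciphertext: BAAEB
L(11)−B(1): 10 → K
C(2)−A(0): 2 → C
H(7)−A(0): 7 → H
C(2)−E(4): -2≡24 → Y
J(9)−B(1): 8 → I

KCHYI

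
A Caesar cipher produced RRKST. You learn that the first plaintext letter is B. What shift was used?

From the crib: R(17)−B(1)=16, so the shift is 16.

16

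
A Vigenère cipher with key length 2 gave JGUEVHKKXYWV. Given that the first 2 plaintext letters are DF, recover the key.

Subtract each crib letter from the matching ciphertext letter (mod 26):
J(9)−D(3)=6 → G
G(6)−F(5)=1 → B

GB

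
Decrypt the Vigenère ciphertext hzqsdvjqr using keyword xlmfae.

Repeat the key across the ciphertext: xlmfaexlm
h(7)−x(23): -16≡10 → k
z(25)−l(11): 14 → o
q(16)−m(12): 4 → e
s(18)−f(5): 13 → n
d(3)−a(0): 3 → d
v(21)−e(4): 17 → r
j(9)−x(23): -14≡12 → m
q(16)−l(11): 5 → f
r(17)−m(12): 5 → f

koendrmff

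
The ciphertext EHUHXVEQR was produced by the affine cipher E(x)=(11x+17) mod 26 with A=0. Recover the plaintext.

NSFSKYNHA

The inverse of 11 mod 26 is 19, since 11·19=209≡1. Apply D(y)=19·(y−17) mod 26:
E(4): 19·(4−17)=-247≡13 → N
H(7): 19·(7−17)=-190≡18 → S
U(20): 19·(20−17)=57≡5 → F
H(7): 19·(7−17)=-190≡18 → S
X(23): 19·(23−17)=114≡10 → K
V(21): 19·(21−17)=76≡24 → Y
E(4): 19·(4−17)=-247≡13 → N
Q(16): 19·(16−17)=-19≡7 → H
R(17): 19·(17−17)=0 → A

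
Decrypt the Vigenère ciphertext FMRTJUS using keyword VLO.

Repeat the key across the ciphertext: VLOVLOV
F(5)−V(21): -16≡10 → K
M(12)−L(11): 1 → B
R(17)−O(14): 3 → D
T(19)−V(21): -2≡24 → Y
J(9)−L(11): -2≡24 → Y
U(20)−O(14): 6 → G
S(18)−V(21): -3≡23 → X

KBDYYGX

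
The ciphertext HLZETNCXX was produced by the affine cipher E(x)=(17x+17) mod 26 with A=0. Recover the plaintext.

ESCNUMTII

The inverse of 17 mod 26 is 23, since 17·23=391≡1. Apply D(y)=23·(y−17) mod 26:
H(7): 23·(7−17)=-230≡4 → E
L(11): 23·(11−17)=-138≡18 → S
Z(25): 23·(25−17)=184≡2 → C
E(4): 23·(4−17)=-299≡13 → N
T(19): 23·(19−17)=46≡20 → U
N(13): 23·(13−17)=-92≡12 → M
C(2): 23·(2−17)=-345≡19 → T
X(23): 23·(23−17)=138≡8 → I
X(23): 23·(23−17)=138≡8 → I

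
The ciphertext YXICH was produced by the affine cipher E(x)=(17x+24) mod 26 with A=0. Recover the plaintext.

ADWOZ

The inverse of 17 mod 26 is 23, since 17·23=391≡1. Apply D(y)=23·(y−24) mod 26:
Y(24): 23·(24−24)=0 → A
X(23): 23·(23−24)=-23≡3 → D
I(8): 23·(8−24)=-368≡22 → W
C(2): 23·(2−24)=-506≡14 → O
H(7): 23·(7−24)=-391≡25 → Z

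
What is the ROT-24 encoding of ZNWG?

XLUE

Z(25): 25+24=49≡23 → X
N(13): 13+24=37≡11 → L
W(22): 22+24=46≡20 → U
G(6): 6+24=30≡4 → E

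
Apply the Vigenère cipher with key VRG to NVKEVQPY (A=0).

IMQZMWKP

Repeat the key across the message: VRGVRGVR
N(13)+V(21): 34≡8 → I
V(21)+R(17): 38≡12 → M
K(10)+G(6): 16 → Q
E(4)+V(21): 25 → Z
V(21)+R(17): 38≡12 → M
Q(16)+G(6): 22 → W
P(15)+V(21): 36≡10 → K
Y(24)+R(17): 41≡15 → P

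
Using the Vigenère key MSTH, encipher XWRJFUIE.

JOKQRMBL

Repeat the key across the message: MSTHMSTH
X(23)+M(12): 35≡9 → J
W(22)+S(18): 40≡14 → O
R(17)+T(19): 36≡10 → K
J(9)+H(7): 16 → Q
F(5)+M(12): 17 → R
U(20)+S(18): 38≡12 → M
I(8)+T(19): 27≡1 → B
E(4)+H(7): 11 → L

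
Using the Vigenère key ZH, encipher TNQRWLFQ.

Repeat the key across the message: ZHZHZHZH
T(19)+Z(25): 44≡18 → S
N(13)+H(7): 20 → U
Q(16)+Z(25): 41≡15 → P
R(17)+H(7): 24 → Y
W(22)+Z(25): 47≡21 → V
L(11)+H(7): 18 → S
F(5)+Z(25): 30≡4 → E
Q(16)+H(7): 23 → X

SUPYVSEX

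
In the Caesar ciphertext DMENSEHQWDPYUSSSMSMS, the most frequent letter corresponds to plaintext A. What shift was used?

The most frequent ciphertext letter is S (appears 6 times).
S is position 18; A is position 0.
Shift = 18.

18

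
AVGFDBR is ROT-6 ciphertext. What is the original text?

A(0): 0−6=-6≡20 → U
V(21): 21−6=15 → P
G(6): 6−6=0 → A
F(5): 5−6=-1≡25 → Z
D(3): 3−6=-3≡23 → X
B(1): 1−6=-5≡21 → V
R(17): 17−6=11 → L

UPAZXVL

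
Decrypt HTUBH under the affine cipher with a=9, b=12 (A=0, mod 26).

LVYTL

The inverse of 9 mod 26 is 3, since 9·3=27≡1. Apply D(y)=3·(y−12) mod 26:
H(7): 3·(7−12)=-15≡11 → L
T(19): 3·(19−12)=21 → V
U(20): 3·(20−12)=24 → Y
B(1): 3·(1−12)=-33≡19 → T
H(7): 3·(7−12)=-15≡11 → L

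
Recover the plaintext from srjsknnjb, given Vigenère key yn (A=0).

uelfmapwd

Repeat the key across the ciphertext: ynynynyny
s(18)−y(24): -6≡20 → u
r(17)−n(13): 4 → e
j(9)−y(24): -15≡11 → l
s(18)−n(13): 5 → f
k(10)−y(24): -14≡12 → m
n(13)−n(13): 0 → a
n(13)−y(24): -11≡15 → p
j(9)−n(13): -4≡22 → w
b(1)−y(24): -23≡3 → d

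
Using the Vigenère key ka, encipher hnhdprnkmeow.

Repeat the key across the message: kakakakakaka
h(7)+k(10): 17 → r
n(13)+a(0): 13 → n
h(7)+k(10): 17 → r
d(3)+a(0): 3 → d
p(15)+k(10): 25 → z
r(17)+a(0): 17 → r
n(13)+k(10): 23 → x
k(10)+a(0): 10 → k
m(12)+k(10): 22 → w
e(4)+a(0): 4 → e
o(14)+k(10): 24 → y
w(22)+a(0): 22 → w

rnrdzrxkweyw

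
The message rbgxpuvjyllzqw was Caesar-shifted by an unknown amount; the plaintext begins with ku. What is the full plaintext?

kuzqinocreesjp

From the crib: r(17)−k(10)=7, so the shift is 7.
Subtract 7 from each ciphertext letter:
r(17): 17−7=10 → k
b(1): 1−7=-6≡20 → u
g(6): 6−7=-1≡25 → z
x(23): 23−7=16 → q
p(15): 15−7=8 → i
u(20): 20−7=13 → n
v(21): 21−7=14 → o
j(9): 9−7=2 → c
y(24): 24−7=17 → r
l(11): 11−7=4 → e
l(11): 11−7=4 → e
z(25): 25−7=18 → s
q(16): 16−7=9 → j
w(22): 22−7=15 → p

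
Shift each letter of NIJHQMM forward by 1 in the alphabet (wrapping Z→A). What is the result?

OJKIRNN

N(13): 13+1=14 → O
I(8): 8+1=9 → J
J(9): 9+1=10 → K
H(7): 7+1=8 → I
Q(16): 16+1=17 → R
M(12): 12+1=13 → N
M(12): 12+1=13 → N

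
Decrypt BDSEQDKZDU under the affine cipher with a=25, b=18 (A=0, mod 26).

RPAOCPITPY

The inverse of 25 mod 26 is 25, since 25·25=625≡1. Apply D(y)=25·(y−18) mod 26:
B(1): 25·(1−18)=-425≡17 → R
D(3): 25·(3−18)=-375≡15 → P
S(18): 25·(18−18)=0 → A
E(4): 25·(4−18)=-350≡14 → O
Q(16): 25·(16−18)=-50≡2 → C
D(3): 25·(3−18)=-375≡15 → P
K(10): 25·(10−18)=-200≡8 → I
Z(25): 25·(25−18)=175≡19 → T
D(3): 25·(3−18)=-375≡15 → P
U(20): 25·(20−18)=50≡24 → Y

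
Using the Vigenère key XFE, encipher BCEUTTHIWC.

YHIRYXENAZ

Repeat the key across the message: XFEXFEXFEX
B(1)+X(23): 24 → Y
C(2)+F(5): 7 → H
E(4)+E(4): 8 → I
U(20)+X(23): 43≡17 → R
T(19)+F(5): 24 → Y
T(19)+E(4): 23 → X
H(7)+X(23): 30≡4 → E
I(8)+F(5): 13 → N
W(22)+E(4): 26≡0 → A
C(2)+X(23): 25 → Z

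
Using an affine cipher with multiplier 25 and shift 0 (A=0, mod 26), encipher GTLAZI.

UHPABS

G(6): 25·6+0=150≡20 → U
T(19): 25·19+0=475≡7 → H
L(11): 25·11+0=275≡15 → P
A(0): 25·0+0=0 → A
Z(25): 25·25+0=625≡1 → B
I(8): 25·8+0=200≡18 → S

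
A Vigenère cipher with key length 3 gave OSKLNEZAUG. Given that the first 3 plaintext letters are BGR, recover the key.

NMT

Subtract each crib letter from the matching ciphertext letter (mod 26):
O(14)−B(1)=13 → N
S(18)−G(6)=12 → M
K(10)−R(17)=-7≡19 → T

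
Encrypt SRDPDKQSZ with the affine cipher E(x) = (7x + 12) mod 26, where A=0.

S(18): 7·18+12=138≡8 → I
R(17): 7·17+12=131≡1 → B
D(3): 7·3+12=33≡7 → H
P(15): 7·15+12=117≡13 → N
D(3): 7·3+12=33≡7 → H
K(10): 7·10+12=82≡4 → E
Q(16): 7·16+12=124≡20 → U
S(18): 7·18+12=138≡8 → I
Z(25): 7·25+12=187≡5 → F

IBHNHEUIF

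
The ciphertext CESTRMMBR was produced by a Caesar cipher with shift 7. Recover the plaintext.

VXLMKFFUK

C(2): 2−7=-5≡21 → V
E(4): 4−7=-3≡23 → X
S(18): 18−7=11 → L
T(19): 19−7=12 → M
R(17): 17−7=10 → K
M(12): 12−7=5 → F
M(12): 12−7=5 → F
B(1): 1−7=-6≡20 → U
R(17): 17−7=10 → K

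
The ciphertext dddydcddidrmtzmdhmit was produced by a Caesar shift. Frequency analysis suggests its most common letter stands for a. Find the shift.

3

The most frequent ciphertext letter is d (appears 8 times).
d is position 3; a is position 0.
Shift = 3.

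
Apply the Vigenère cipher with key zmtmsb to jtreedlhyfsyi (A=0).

ifkqwektrrkzh

Repeat the key across the message: zmtmsbzmtmsbz
j(9)+z(25): 34≡8 → i
t(19)+m(12): 31≡5 → f
r(17)+t(19): 36≡10 → k
e(4)+m(12): 16 → q
e(4)+s(18): 22 → w
d(3)+b(1): 4 → e
l(11)+z(25): 36≡10 → k
h(7)+m(12): 19 → t
y(24)+t(19): 43≡17 → r
f(5)+m(12): 17 → r
s(18)+s(18): 36≡10 → k
y(24)+b(1): 25 → z
i(8)+z(25): 33≡7 → h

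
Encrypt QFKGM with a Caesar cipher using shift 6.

Q(16): 16+6=22 → W
F(5): 5+6=11 → L
K(10): 10+6=16 → Q
G(6): 6+6=12 → M
M(12): 12+6=18 → S

WLQMS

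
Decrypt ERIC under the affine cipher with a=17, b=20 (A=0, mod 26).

WJKC

The inverse of 17 mod 26 is 23, since 17·23=391≡1. Apply D(y)=23·(y−20) mod 26:
E(4): 23·(4−20)=-368≡22 → W
R(17): 23·(17−20)=-69≡9 → J
I(8): 23·(8−20)=-276≡10 → K
C(2): 23·(2−20)=-414≡2 → C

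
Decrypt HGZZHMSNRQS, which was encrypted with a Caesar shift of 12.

H(7): 7−12=-5≡21 → V
G(6): 6−12=-6≡20 → U
Z(25): 25−12=13 → N
Z(25): 25−12=13 → N
H(7): 7−12=-5≡21 → V
M(12): 12−12=0 → A
S(18): 18−12=6 → G
N(13): 13−12=1 → B
R(17): 17−12=5 → F
Q(16): 16−12=4 → E
S(18): 18−12=6 → G

VUNNVAGBFEG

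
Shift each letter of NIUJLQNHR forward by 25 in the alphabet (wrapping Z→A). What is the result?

N(13): 13+25=38≡12 → M
I(8): 8+25=33≡7 → H
U(20): 20+25=45≡19 → T
J(9): 9+25=34≡8 → I
L(11): 11+25=36≡10 → K
Q(16): 16+25=41≡15 → P
N(13): 13+25=38≡12 → M
H(7): 7+25=32≡6 → G
R(17): 17+25=42≡16 → Q

MHTIKPMGQ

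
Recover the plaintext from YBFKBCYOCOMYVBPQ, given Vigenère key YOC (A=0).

ANDMNAAAAQYWXNNS

Repeat the key across the ciphertext: YOCYOCYOCYOCYOCY
Y(24)−Y(24): 0 → A
B(1)−O(14): -13≡13 → N
F(5)−C(2): 3 → D
K(10)−Y(24): -14≡12 → M
B(1)−O(14): -13≡13 → N
C(2)−C(2): 0 → A
Y(24)−Y(24): 0 → A
O(14)−O(14): 0 → A
C(2)−C(2): 0 → A
O(14)−Y(24): -10≡16 → Q
M(12)−O(14): -2≡24 → Y
Y(24)−C(2): 22 → W
V(21)−Y(24): -3≡23 → X
B(1)−O(14): -13≡13 → N
P(15)−C(2): 13 → N
Q(16)−Y(24): -8≡18 → S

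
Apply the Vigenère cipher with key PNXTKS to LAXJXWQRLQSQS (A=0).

ANUCHOFEIJCIH

Repeat the key across the message: PNXTKSPNXTKSP
L(11)+P(15): 26≡0 → A
A(0)+N(13): 13 → N
X(23)+X(23): 46≡20 → U
J(9)+T(19): 28≡2 → C
X(23)+K(10): 33≡7 → H
W(22)+S(18): 40≡14 → O
Q(16)+P(15): 31≡5 → F
R(17)+N(13): 30≡4 → E
L(11)+X(23): 34≡8 → I
Q(16)+T(19): 35≡9 → J
S(18)+K(10): 28≡2 → C
Q(16)+S(18): 34≡8 → I
S(18)+P(15): 33≡7 → H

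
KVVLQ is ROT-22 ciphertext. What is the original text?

K(10): 10−22=-12≡14 → O
V(21): 21−22=-1≡25 → Z
V(21): 21−22=-1≡25 → Z
L(11): 11−22=-11≡15 → P
Q(16): 16−22=-6≡20 → U

OZZPU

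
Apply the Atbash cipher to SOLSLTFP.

S(18) → H(7)
O(14) → L(11)
L(11) → O(14)
S(18) → H(7)
L(11) → O(14)
T(19) → G(6)
F(5) → U(20)
P(15) → K(10)

HLOHOGUK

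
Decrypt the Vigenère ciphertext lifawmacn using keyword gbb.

fheuvlubm

Repeat the key across the ciphertext: gbbgbbgbb
l(11)−g(6): 5 → f
i(8)−b(1): 7 → h
f(5)−b(1): 4 → e
a(0)−g(6): -6≡20 → u
w(22)−b(1): 21 → v
m(12)−b(1): 11 → l
a(0)−g(6): -6≡20 → u
c(2)−b(1): 1 → b
n(13)−b(1): 12 → m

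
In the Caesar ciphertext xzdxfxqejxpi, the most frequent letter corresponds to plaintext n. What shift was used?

10

The most frequent ciphertext letter is x (appears 4 times).
x is position 23; n is position 13.
Shift = 10.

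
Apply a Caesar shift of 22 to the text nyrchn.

n(13): 13+22=35≡9 → j
y(24): 24+22=46≡20 → u
r(17): 17+22=39≡13 → n
c(2): 2+22=24 → y
h(7): 7+22=29≡3 → d
n(13): 13+22=35≡9 → j

junydj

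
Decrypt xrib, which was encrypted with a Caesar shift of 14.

x(23): 23−14=9 → j
r(17): 17−14=3 → d
i(8): 8−14=-6≡20 → u
b(1): 1−14=-13≡13 → n

jdun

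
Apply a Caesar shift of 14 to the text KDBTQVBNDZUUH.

YRPHEJPBRNIIV

K(10): 10+14=24 → Y
D(3): 3+14=17 → R
B(1): 1+14=15 → P
T(19): 19+14=33≡7 → H
Q(16): 16+14=30≡4 → E
V(21): 21+14=35≡9 → J
B(1): 1+14=15 → P
N(13): 13+14=27≡1 → B
D(3): 3+14=17 → R
Z(25): 25+14=39≡13 → N
U(20): 20+14=34≡8 → I
U(20): 20+14=34≡8 → I
H(7): 7+14=21 → V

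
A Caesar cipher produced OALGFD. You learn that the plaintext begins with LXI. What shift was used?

3

From the crib: O(14)−L(11)=3, so the shift is 3.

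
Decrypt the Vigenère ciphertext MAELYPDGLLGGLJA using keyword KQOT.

Repeat the key across the ciphertext: KQOTKQOTKQOTKQO
M(12)−K(10): 2 → C
A(0)−Q(16): -16≡10 → K
E(4)−O(14): -10≡16 → Q
L(11)−T(19): -8≡18 → S
Y(24)−K(10): 14 → O
P(15)−Q(16): -1≡25 → Z
D(3)−O(14): -11≡15 → P
G(6)−T(19): -13≡13 → N
L(11)−K(10): 1 → B
L(11)−Q(16): -5≡21 → V
G(6)−O(14): -8≡18 → S
G(6)−T(19): -13≡13 → N
L(11)−K(10): 1 → B
J(9)−Q(16): -7≡19 → T
A(0)−O(14): -14≡12 → M

CKQSOZPNBVSNBTM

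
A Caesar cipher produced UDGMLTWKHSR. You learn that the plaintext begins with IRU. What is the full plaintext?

IRUAZHKYVGF

From the crib: U(20)−I(8)=12, so the shift is 12.
Subtract 12 from each ciphertext letter:
U(20): 20−12=8 → I
D(3): 3−12=-9≡17 → R
G(6): 6−12=-6≡20 → U
M(12): 12−12=0 → A
L(11): 11−12=-1≡25 → Z
T(19): 19−12=7 → H
W(22): 22−12=10 → K
K(10): 10−12=-2≡24 → Y
H(7): 7−12=-5≡21 → V
S(18): 18−12=6 → G
R(17): 17−12=5 → F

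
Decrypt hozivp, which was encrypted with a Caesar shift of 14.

taluhb

h(7): 7−14=-7≡19 → t
o(14): 14−14=0 → a
z(25): 25−14=11 → l
i(8): 8−14=-6≡20 → u
v(21): 21−14=7 → h
p(15): 15−14=1 → b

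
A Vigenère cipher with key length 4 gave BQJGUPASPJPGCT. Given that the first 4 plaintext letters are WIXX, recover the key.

FIMJ

Subtract each crib letter from the matching ciphertext letter (mod 26):
B(1)−W(22)=-21≡5 → F
Q(16)−I(8)=8 → I
J(9)−X(23)=-14≡12 → M
G(6)−X(23)=-17≡9 → J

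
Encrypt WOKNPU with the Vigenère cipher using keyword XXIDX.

TLSQMR

Repeat the key across the message: XXIDXX
W(22)+X(23): 45≡19 → T
O(14)+X(23): 37≡11 → L
K(10)+I(8): 18 → S
N(13)+D(3): 16 → Q
P(15)+X(23): 38≡12 → M
U(20)+X(23): 43≡17 → R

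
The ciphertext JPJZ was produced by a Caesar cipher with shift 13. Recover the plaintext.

J(9): 9−13=-4≡22 → W
P(15): 15−13=2 → C
J(9): 9−13=-4≡22 → W
Z(25): 25−13=12 → M

WCWM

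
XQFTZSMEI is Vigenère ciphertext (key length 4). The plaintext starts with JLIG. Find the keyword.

OFXN

Subtract each crib letter from the matching ciphertext letter (mod 26):
X(23)−J(9)=14 → O
Q(16)−L(11)=5 → F
F(5)−I(8)=-3≡23 → X
T(19)−G(6)=13 → N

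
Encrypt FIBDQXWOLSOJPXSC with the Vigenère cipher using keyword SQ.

Repeat the key across the message: SQSQSQSQSQSQSQSQ
F(5)+S(18): 23 → X
I(8)+Q(16): 24 → Y
B(1)+S(18): 19 → T
D(3)+Q(16): 19 → T
Q(16)+S(18): 34≡8 → I
X(23)+Q(16): 39≡13 → N
W(22)+S(18): 40≡14 → O
O(14)+Q(16): 30≡4 → E
L(11)+S(18): 29≡3 → D
S(18)+Q(16): 34≡8 → I
O(14)+S(18): 32≡6 → G
J(9)+Q(16): 25 → Z
P(15)+S(18): 33≡7 → H
X(23)+Q(16): 39≡13 → N
S(18)+S(18): 36≡10 → K
C(2)+Q(16): 18 → S

XYTTINOEDIGZHNKS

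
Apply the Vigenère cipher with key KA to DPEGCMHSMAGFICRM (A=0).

NPOGMMRSWAQFSCBM

Repeat the key across the message: KAKAKAKAKAKAKAKA
D(3)+K(10): 13 → N
P(15)+A(0): 15 → P
E(4)+K(10): 14 → O
G(6)+A(0): 6 → G
C(2)+K(10): 12 → M
M(12)+A(0): 12 → M
H(7)+K(10): 17 → R
S(18)+A(0): 18 → S
M(12)+K(10): 22 → W
A(0)+A(0): 0 → A
G(6)+K(10): 16 → Q
F(5)+A(0): 5 → F
I(8)+K(10): 18 → S
C(2)+A(0): 2 → C
R(17)+K(10): 27≡1 → B
M(12)+A(0): 12 → M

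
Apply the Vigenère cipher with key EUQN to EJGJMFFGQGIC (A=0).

IDWWQZVTUAYP

Repeat the key across the message: EUQNEUQNEUQN
E(4)+E(4): 8 → I
J(9)+U(20): 29≡3 → D
G(6)+Q(16): 22 → W
J(9)+N(13): 22 → W
M(12)+E(4): 16 → Q
F(5)+U(20): 25 → Z
F(5)+Q(16): 21 → V
G(6)+N(13): 19 → T
Q(16)+E(4): 20 → U
G(6)+U(20): 26≡0 → A
I(8)+Q(16): 24 → Y
C(2)+N(13): 15 → P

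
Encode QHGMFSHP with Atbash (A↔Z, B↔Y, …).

Q(16) → J(9)
H(7) → S(18)
G(6) → T(19)
M(12) → N(13)
F(5) → U(20)
S(18) → H(7)
H(7) → S(18)
P(15) → K(10)

JSTNUHSK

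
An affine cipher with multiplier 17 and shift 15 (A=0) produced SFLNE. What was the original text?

REMGH

The inverse of 17 mod 26 is 23, since 17·23=391≡1. Apply D(y)=23·(y−15) mod 26:
S(18): 23·(18−15)=69≡17 → R
F(5): 23·(5−15)=-230≡4 → E
L(11): 23·(11−15)=-92≡12 → M
N(13): 23·(13−15)=-46≡6 → G
E(4): 23·(4−15)=-253≡7 → H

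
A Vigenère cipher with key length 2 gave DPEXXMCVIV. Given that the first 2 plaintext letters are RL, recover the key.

Subtract each crib letter from the matching ciphertext letter (mod 26):
D(3)−R(17)=-14≡12 → M
P(15)−L(11)=4 → E

ME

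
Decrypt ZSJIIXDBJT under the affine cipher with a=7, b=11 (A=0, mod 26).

The inverse of 7 mod 26 is 15, since 7·15=105≡1. Apply D(y)=15·(y−11) mod 26:
Z(25): 15·(25−11)=210≡2 → C
S(18): 15·(18−11)=105≡1 → B
J(9): 15·(9−11)=-30≡22 → W
I(8): 15·(8−11)=-45≡7 → H
I(8): 15·(8−11)=-45≡7 → H
X(23): 15·(23−11)=180≡24 → Y
D(3): 15·(3−11)=-120≡10 → K
B(1): 15·(1−11)=-150≡6 → G
J(9): 15·(9−11)=-30≡22 → W
T(19): 15·(19−11)=120≡16 → Q

CBWHHYKGWQ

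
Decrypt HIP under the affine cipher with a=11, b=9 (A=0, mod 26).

OHK

The inverse of 11 mod 26 is 19, since 11·19=209≡1. Apply D(y)=19·(y−9) mod 26:
H(7): 19·(7−9)=-38≡14 → O
I(8): 19·(8−9)=-19≡7 → H
P(15): 19·(15−9)=114≡10 → K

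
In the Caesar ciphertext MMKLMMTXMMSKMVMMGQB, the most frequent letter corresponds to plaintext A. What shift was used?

12

The most frequent ciphertext letter is M (appears 9 times).
M is position 12; A is position 0.
Shift = 12.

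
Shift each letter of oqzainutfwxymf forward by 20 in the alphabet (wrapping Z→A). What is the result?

o(14): 14+20=34≡8 → i
q(16): 16+20=36≡10 → k
z(25): 25+20=45≡19 → t
a(0): 0+20=20 → u
i(8): 8+20=28≡2 → c
n(13): 13+20=33≡7 → h
u(20): 20+20=40≡14 → o
t(19): 19+20=39≡13 → n
f(5): 5+20=25 → z
w(22): 22+20=42≡16 → q
x(23): 23+20=43≡17 → r
y(24): 24+20=44≡18 → s
m(12): 12+20=32≡6 → g
f(5): 5+20=25 → z

iktuchonzqrsgz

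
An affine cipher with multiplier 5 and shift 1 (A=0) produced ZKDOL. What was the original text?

KHQNC

The inverse of 5 mod 26 is 21, since 5·21=105≡1. Apply D(y)=21·(y−1) mod 26:
Z(25): 21·(25−1)=504≡10 → K
K(10): 21·(10−1)=189≡7 → H
D(3): 21·(3−1)=42≡16 → Q
O(14): 21·(14−1)=273≡13 → N
L(11): 21·(11−1)=210≡2 → C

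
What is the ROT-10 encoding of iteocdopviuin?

i(8): 8+10=18 → s
t(19): 19+10=29≡3 → d
e(4): 4+10=14 → o
o(14): 14+10=24 → y
c(2): 2+10=12 → m
d(3): 3+10=13 → n
o(14): 14+10=24 → y
p(15): 15+10=25 → z
v(21): 21+10=31≡5 → f
i(8): 8+10=18 → s
u(20): 20+10=30≡4 → e
i(8): 8+10=18 → s
n(13): 13+10=23 → x

sdoymnyzfsesx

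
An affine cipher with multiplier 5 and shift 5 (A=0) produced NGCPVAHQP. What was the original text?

MVPCYZQXC

The inverse of 5 mod 26 is 21, since 5·21=105≡1. Apply D(y)=21·(y−5) mod 26:
N(13): 21·(13−5)=168≡12 → M
G(6): 21·(6−5)=21 → V
C(2): 21·(2−5)=-63≡15 → P
P(15): 21·(15−5)=210≡2 → C
V(21): 21·(21−5)=336≡24 → Y
A(0): 21·(0−5)=-105≡25 → Z
H(7): 21·(7−5)=42≡16 → Q
Q(16): 21·(16−5)=231≡23 → X
P(15): 21·(15−5)=210≡2 → C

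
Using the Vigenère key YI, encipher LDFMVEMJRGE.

JLDUTMKRPOC

Repeat the key across the message: YIYIYIYIYIY
L(11)+Y(24): 35≡9 → J
D(3)+I(8): 11 → L
F(5)+Y(24): 29≡3 → D
M(12)+I(8): 20 → U
V(21)+Y(24): 45≡19 → T
E(4)+I(8): 12 → M
M(12)+Y(24): 36≡10 → K
J(9)+I(8): 17 → R
R(17)+Y(24): 41≡15 → P
G(6)+I(8): 14 → O
E(4)+Y(24): 28≡2 → C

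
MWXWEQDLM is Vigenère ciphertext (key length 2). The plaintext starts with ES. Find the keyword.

IE

Subtract each crib letter from the matching ciphertext letter (mod 26):
M(12)−E(4)=8 → I
W(22)−S(18)=4 → E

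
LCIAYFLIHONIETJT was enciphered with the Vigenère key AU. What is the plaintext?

Repeat the key across the ciphertext: AUAUAUAUAUAUAUAU
L(11)−A(0): 11 → L
C(2)−U(20): -18≡8 → I
I(8)−A(0): 8 → I
A(0)−U(20): -20≡6 → G
Y(24)−A(0): 24 → Y
F(5)−U(20): -15≡11 → L
L(11)−A(0): 11 → L
I(8)−U(20): -12≡14 → O
H(7)−A(0): 7 → H
O(14)−U(20): -6≡20 → U
N(13)−A(0): 13 → N
I(8)−U(20): -12≡14 → O
E(4)−A(0): 4 → E
T(19)−U(20): -1≡25 → Z
J(9)−A(0): 9 → J
T(19)−U(20): -1≡25 → Z

LIIGYLLOHUNOEZJZ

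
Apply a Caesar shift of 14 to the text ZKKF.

Z(25): 25+14=39≡13 → N
K(10): 10+14=24 → Y
K(10): 10+14=24 → Y
F(5): 5+14=19 → T

NYYT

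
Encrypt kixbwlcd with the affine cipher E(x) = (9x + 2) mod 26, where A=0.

owblsxud

k(10): 9·10+2=92≡14 → o
i(8): 9·8+2=74≡22 → w
x(23): 9·23+2=209≡1 → b
b(1): 9·1+2=11 → l
w(22): 9·22+2=200≡18 → s
l(11): 9·11+2=101≡23 → x
c(2): 9·2+2=20 → u
d(3): 9·3+2=29≡3 → d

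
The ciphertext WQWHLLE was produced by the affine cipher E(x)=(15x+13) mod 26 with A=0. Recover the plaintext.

The inverse of 15 mod 26 is 7, since 15·7=105≡1. Apply D(y)=7·(y−13) mod 26:
W(22): 7·(22−13)=63≡11 → L
Q(16): 7·(16−13)=21 → V
W(22): 7·(22−13)=63≡11 → L
H(7): 7·(7−13)=-42≡10 → K
L(11): 7·(11−13)=-14≡12 → M
L(11): 7·(11−13)=-14≡12 → M
E(4): 7·(4−13)=-63≡15 → P

LVLKMMP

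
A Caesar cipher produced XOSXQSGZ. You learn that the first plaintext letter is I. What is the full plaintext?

IZDIBDRK

From the crib: X(23)−I(8)=15, so the shift is 15.
Subtract 15 from each ciphertext letter:
X(23): 23−15=8 → I
O(14): 14−15=-1≡25 → Z
S(18): 18−15=3 → D
X(23): 23−15=8 → I
Q(16): 16−15=1 → B
S(18): 18−15=3 → D
G(6): 6−15=-9≡17 → R
Z(25): 25−15=10 → K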